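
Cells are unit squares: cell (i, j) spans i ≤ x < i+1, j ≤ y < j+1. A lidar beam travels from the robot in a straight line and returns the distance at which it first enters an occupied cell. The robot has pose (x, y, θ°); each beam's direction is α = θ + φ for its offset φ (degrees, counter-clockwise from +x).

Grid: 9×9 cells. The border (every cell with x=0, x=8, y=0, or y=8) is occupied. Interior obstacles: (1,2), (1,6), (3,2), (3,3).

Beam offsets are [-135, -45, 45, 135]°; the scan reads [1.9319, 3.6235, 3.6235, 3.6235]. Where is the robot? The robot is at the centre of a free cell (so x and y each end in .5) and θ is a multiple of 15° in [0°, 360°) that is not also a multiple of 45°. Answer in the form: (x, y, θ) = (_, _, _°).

(x, y, θ) = (4.5, 4.5, 30°)

Candidates: 45 free-cell centres × 16 headings = 720 poses. Raycast each; keep the one whose scan matches to 4 dp.
  (6.5, 1.5, 30°): beam 1 = 0.5176 ≠ 1.9319 ✗
  (5.5, 2.5, 120°): beam 1 = 2.5882 ≠ 1.9319 ✗
  (1.5, 5.5, 150°): beam 1 = 6.7293 ≠ 1.9319 ✗
  (2.5, 4.5, 255°): beam 1 = 1.7321 ≠ 1.9319 ✗
  …
  (4.5, 4.5, 30°): r_1=1.9319, r_2=3.6235, r_3=3.6235, r_4=3.6235 — all match ✓
No second candidate reproduces the full scan.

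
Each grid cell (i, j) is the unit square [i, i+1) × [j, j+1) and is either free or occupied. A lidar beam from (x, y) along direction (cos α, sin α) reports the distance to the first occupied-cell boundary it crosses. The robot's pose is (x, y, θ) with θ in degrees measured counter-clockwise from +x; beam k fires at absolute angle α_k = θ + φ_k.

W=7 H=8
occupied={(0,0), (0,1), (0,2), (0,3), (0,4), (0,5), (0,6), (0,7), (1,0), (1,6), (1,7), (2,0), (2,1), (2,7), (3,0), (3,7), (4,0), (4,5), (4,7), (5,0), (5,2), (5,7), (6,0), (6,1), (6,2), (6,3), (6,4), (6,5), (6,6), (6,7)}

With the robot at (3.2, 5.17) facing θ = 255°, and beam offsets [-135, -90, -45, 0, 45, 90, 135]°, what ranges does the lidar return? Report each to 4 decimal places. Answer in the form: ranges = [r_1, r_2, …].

beam 1: φ=-135°, α=120°
  dir = (cos 120°, sin 120°) = (-0.5000, 0.8660); from cell (3,5)
  next x-line at t=0.4000, next y-line at t=0.9584; Δt_x=2.0000, Δt_y=1.1547
    x: enter (2,5) at t=0.4000
    y: enter (2,6) at t=0.9584
    y: enter (2,7) at t=2.1131 ← occupied
  → r_1 = 2.1131
beam 2: φ=-90°, α=165°
  dir = (cos 165°, sin 165°) = (-0.9659, 0.2588); from cell (3,5)
  next x-line at t=0.2071, next y-line at t=3.2069; Δt_x=1.0353, Δt_y=3.8637
    x: enter (2,5) at t=0.2071
    x: enter (1,5) at t=1.2423
    x: enter (0,5) at t=2.2776 ← occupied
  → r_2 = 2.2776
beam 3: φ=-45°, α=210°
  dir = (cos 210°, sin 210°) = (-0.8660, -0.5000); from cell (3,5)
  next x-line at t=0.2309, next y-line at t=0.3400; Δt_x=1.1547, Δt_y=2.0000
    x: enter (2,5) at t=0.2309
    y: enter (2,4) at t=0.3400
    x: enter (1,4) at t=1.3856
    y: enter (1,3) at t=2.3400
    x: enter (0,3) at t=2.5403 ← occupied
  → r_3 = 2.5403
beam 4: φ=0°, α=255°
  dir = (cos 255°, sin 255°) = (-0.2588, -0.9659); from cell (3,5)
  next x-line at t=0.7727, next y-line at t=0.1760; Δt_x=3.8637, Δt_y=1.0353
    y: enter (3,4) at t=0.1760
    x: enter (2,4) at t=0.7727
    y: enter (2,3) at t=1.2113
    y: enter (2,2) at t=2.2465
    y: enter (2,1) at t=3.2818 ← occupied
  → r_4 = 3.2818
beam 5: φ=45°, α=300°
  dir = (cos 300°, sin 300°) = (0.5000, -0.8660); from cell (3,5)
  next x-line at t=1.6000, next y-line at t=0.1963; Δt_x=2.0000, Δt_y=1.1547
    y: enter (3,4) at t=0.1963
    y: enter (3,3) at t=1.3510
    x: enter (4,3) at t=1.6000
    y: enter (4,2) at t=2.5057
    x: enter (5,2) at t=3.6000 ← occupied
  → r_5 = 3.6000
beam 6: φ=90°, α=345°
  dir = (cos 345°, sin 345°) = (0.9659, -0.2588); from cell (3,5)
  next x-line at t=0.8282, next y-line at t=0.6568; Δt_x=1.0353, Δt_y=3.8637
    y: enter (3,4) at t=0.6568
    x: enter (4,4) at t=0.8282
    x: enter (5,4) at t=1.8635
    x: enter (6,4) at t=2.8988 ← occupied
  → r_6 = 2.8988
beam 7: φ=135°, α=30°
  dir = (cos 30°, sin 30°) = (0.8660, 0.5000); from cell (3,5)
  next x-line at t=0.9238, next y-line at t=1.6600; Δt_x=1.1547, Δt_y=2.0000
    x: enter (4,5) at t=0.9238 ← occupied
  → r_7 = 0.9238

ranges = [2.1131, 2.2776, 2.5403, 3.2818, 3.6000, 2.8988, 0.9238]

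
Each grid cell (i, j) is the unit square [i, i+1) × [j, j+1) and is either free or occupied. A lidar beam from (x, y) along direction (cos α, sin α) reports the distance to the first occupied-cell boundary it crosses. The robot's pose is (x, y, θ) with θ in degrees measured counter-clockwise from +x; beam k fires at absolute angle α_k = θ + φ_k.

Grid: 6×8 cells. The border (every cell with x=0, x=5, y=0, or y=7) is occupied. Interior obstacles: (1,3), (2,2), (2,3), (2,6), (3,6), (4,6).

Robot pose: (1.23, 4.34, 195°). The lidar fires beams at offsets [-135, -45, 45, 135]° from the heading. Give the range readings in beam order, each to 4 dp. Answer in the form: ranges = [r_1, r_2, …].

beam 1: φ=-135°, α=60°
  dir = (cos 60°, sin 60°) = (0.5000, 0.8660); from cell (1,4)
  next x-line at t=1.5400, next y-line at t=0.7621; Δt_x=2.0000, Δt_y=1.1547
    y: enter (1,5) at t=0.7621
    x: enter (2,5) at t=1.5400
    y: enter (2,6) at t=1.9168 ← occupied
  → r_1 = 1.9168
beam 2: φ=-45°, α=150°
  dir = (cos 150°, sin 150°) = (-0.8660, 0.5000); from cell (1,4)
  next x-line at t=0.2656, next y-line at t=1.3200; Δt_x=1.1547, Δt_y=2.0000
    x: enter (0,4) at t=0.2656 ← occupied
  → r_2 = 0.2656
beam 3: φ=45°, α=240°
  dir = (cos 240°, sin 240°) = (-0.5000, -0.8660); from cell (1,4)
  next x-line at t=0.4600, next y-line at t=0.3926; Δt_x=2.0000, Δt_y=1.1547
    y: enter (1,3) at t=0.3926 ← occupied
  → r_3 = 0.3926
beam 4: φ=135°, α=330°
  dir = (cos 330°, sin 330°) = (0.8660, -0.5000); from cell (1,4)
  next x-line at t=0.8891, next y-line at t=0.6800; Δt_x=1.1547, Δt_y=2.0000
    y: enter (1,3) at t=0.6800 ← occupied
  → r_4 = 0.6800

ranges = [1.9168, 0.2656, 0.3926, 0.6800]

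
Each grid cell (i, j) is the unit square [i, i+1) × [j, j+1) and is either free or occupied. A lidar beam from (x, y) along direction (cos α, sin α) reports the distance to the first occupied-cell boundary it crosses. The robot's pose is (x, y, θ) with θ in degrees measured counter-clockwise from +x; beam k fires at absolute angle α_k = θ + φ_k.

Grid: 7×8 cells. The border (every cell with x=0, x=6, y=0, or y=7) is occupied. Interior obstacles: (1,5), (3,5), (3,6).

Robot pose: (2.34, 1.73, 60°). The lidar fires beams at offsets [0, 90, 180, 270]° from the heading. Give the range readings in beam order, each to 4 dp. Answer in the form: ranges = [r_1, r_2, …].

beam 1: φ=0°, α=60°
  cosα=0.5000 sinα=0.8660 | (2,1) | tMaxX 1.3200 tMaxY 0.3118 | tΔX 2.0000 tΔY 1.1547
    t=0.3118 [y] (2,2)
    t=1.3200 [x] (3,2)
    t=1.4665 [y] (3,3)
    t=2.6212 [y] (3,4)
    t=3.3200 [x] (4,4)
    t=3.7759 [y] (4,5)
    t=4.9306 [y] (4,6)
    t=5.3200 [x] (5,6)
    t=6.0853 [y] (5,7) — stop
  → r_1 = 6.0853
beam 2: φ=90°, α=150°
  cosα=-0.8660 sinα=0.5000 | (2,1) | tMaxX 0.3926 tMaxY 0.5400 | tΔX 1.1547 tΔY 2.0000
    t=0.3926 [x] (1,1)
    t=0.5400 [y] (1,2)
    t=1.5473 [x] (0,2) — stop
  → r_2 = 1.5473
beam 3: φ=180°, α=240°
  cosα=-0.5000 sinα=-0.8660 | (2,1) | tMaxX 0.6800 tMaxY 0.8429 | tΔX 2.0000 tΔY 1.1547
    t=0.6800 [x] (1,1)
    t=0.8429 [y] (1,0) — stop
  → r_3 = 0.8429
beam 4: φ=270°, α=330°
  cosα=0.8660 sinα=-0.5000 | (2,1) | tMaxX 0.7621 tMaxY 1.4600 | tΔX 1.1547 tΔY 2.0000
    t=0.7621 [x] (3,1)
    t=1.4600 [y] (3,0) — stop
  → r_4 = 1.4600

ranges = [6.0853, 1.5473, 0.8429, 1.4600]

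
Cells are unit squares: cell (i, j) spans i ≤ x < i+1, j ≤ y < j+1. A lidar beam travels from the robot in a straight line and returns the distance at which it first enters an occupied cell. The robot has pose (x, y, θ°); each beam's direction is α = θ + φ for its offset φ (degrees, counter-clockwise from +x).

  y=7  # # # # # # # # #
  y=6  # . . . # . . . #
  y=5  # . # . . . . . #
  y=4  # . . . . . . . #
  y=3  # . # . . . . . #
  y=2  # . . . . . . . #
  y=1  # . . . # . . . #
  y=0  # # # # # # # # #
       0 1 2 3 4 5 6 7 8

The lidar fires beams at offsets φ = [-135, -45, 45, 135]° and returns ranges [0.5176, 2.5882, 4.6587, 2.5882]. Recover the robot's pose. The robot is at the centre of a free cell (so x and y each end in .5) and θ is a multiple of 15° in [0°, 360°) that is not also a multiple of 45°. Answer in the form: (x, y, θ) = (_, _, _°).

Enumerate (i+0.5, j+0.5, θ) over the 38 free cells and 16 admissible headings. For each, cast all 4 beams and compare to the given ranges.
  (7.5, 1.5, 30°): beam 2 = 0.5176 ≠ 2.5882 ✗
  (5.5, 5.5, 285°): beam 1 = 1.0000 ≠ 0.5176 ✗
  (6.5, 6.5, 255°): beam 1 = 0.5774 ≠ 0.5176 ✗
  (2.5, 4.5, 300°): beam 1 = 1.5529 ≠ 0.5176 ✗
  …
  (3.5, 3.5, 300°): r_1=0.5176, r_2=2.5882, r_3=4.6587, r_4=2.5882 — all match ✓
Only this pose fits every beam.

(x, y, θ) = (3.5, 3.5, 300°)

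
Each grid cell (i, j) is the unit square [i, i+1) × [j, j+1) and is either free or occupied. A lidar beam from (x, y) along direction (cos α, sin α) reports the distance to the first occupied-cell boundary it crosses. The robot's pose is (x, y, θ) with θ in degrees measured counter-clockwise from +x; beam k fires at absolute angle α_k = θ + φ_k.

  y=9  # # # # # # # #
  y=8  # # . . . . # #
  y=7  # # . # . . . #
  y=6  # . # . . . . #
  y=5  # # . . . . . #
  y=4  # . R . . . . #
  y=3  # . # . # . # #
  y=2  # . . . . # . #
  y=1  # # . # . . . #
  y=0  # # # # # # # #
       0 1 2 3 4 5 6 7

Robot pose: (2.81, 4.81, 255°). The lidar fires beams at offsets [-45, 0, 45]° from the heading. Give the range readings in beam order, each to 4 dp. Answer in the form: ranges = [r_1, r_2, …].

beam 1: φ=-45°, α=210°
  direction (-0.8660, -0.5000); cell (2,4); t to first gridline: x 0.9353, y 1.6200 (then +1.1547 / +2.0000)
    (1,4) via x @ 0.9353
    (1,3) via y @ 1.6200
    (0,3) via x @ 2.0900  # hit
  → r_1 = 2.0900
beam 2: φ=0°, α=255°
  direction (-0.2588, -0.9659); cell (2,4); t to first gridline: x 3.1296, y 0.8386 (then +3.8637 / +1.0353)
    (2,3) via y @ 0.8386  # hit
  → r_2 = 0.8386
beam 3: φ=45°, α=300°
  direction (0.5000, -0.8660); cell (2,4); t to first gridline: x 0.3800, y 0.9353 (then +2.0000 / +1.1547)
    (3,4) via x @ 0.3800
    (3,3) via y @ 0.9353
    (3,2) via y @ 2.0900
    (4,2) via x @ 2.3800
    (4,1) via y @ 3.2447
    (5,1) via x @ 4.3800
    (5,0) via y @ 4.3994  # hit
  → r_3 = 4.3994

ranges = [2.0900, 0.8386, 4.3994]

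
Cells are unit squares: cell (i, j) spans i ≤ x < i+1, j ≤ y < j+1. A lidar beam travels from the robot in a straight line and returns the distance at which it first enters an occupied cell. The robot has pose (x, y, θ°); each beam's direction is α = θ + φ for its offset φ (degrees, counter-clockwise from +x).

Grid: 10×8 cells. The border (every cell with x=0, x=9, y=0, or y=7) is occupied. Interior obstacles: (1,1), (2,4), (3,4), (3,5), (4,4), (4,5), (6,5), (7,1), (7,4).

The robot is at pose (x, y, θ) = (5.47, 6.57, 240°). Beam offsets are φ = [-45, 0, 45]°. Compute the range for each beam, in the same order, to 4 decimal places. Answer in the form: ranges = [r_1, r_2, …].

ranges = [2.2023, 0.9400, 5.7665]

beam 1: φ=-45°, α=195°
  cosα=-0.9659 sinα=-0.2588 | (5,6) | tMaxX 0.4866 tMaxY 2.2023 | tΔX 1.0353 tΔY 3.8637
    t=0.4866 [x] (4,6)
    t=1.5219 [x] (3,6)
    t=2.2023 [y] (3,5) — stop
  → r_1 = 2.2023
beam 2: φ=0°, α=240°
  cosα=-0.5000 sinα=-0.8660 | (5,6) | tMaxX 0.9400 tMaxY 0.6582 | tΔX 2.0000 tΔY 1.1547
    t=0.6582 [y] (5,5)
    t=0.9400 [x] (4,5) — stop
  → r_2 = 0.9400
beam 3: φ=45°, α=285°
  cosα=0.2588 sinα=-0.9659 | (5,6) | tMaxX 2.0478 tMaxY 0.5901 | tΔX 3.8637 tΔY 1.0353
    t=0.5901 [y] (5,5)
    t=1.6254 [y] (5,4)
    t=2.0478 [x] (6,4)
    t=2.6607 [y] (6,3)
    t=3.6959 [y] (6,2)
    t=4.7312 [y] (6,1)
    t=5.7665 [y] (6,0) — stop
  → r_3 = 5.7665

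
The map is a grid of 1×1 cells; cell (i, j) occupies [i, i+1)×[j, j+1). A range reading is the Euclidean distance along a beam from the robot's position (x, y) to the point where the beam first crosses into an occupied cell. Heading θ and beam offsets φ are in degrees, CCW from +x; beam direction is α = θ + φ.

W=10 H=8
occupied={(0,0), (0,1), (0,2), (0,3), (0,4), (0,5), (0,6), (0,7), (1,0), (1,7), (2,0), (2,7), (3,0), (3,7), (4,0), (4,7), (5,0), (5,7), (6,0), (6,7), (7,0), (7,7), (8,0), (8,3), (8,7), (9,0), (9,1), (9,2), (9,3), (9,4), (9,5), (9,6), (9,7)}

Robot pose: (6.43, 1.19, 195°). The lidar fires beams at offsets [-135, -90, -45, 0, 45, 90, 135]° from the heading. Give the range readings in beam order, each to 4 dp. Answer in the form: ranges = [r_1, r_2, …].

ranges = [3.1400, 6.0150, 6.2700, 0.7341, 0.2194, 0.1967, 0.3800]

beam 1: φ=-135°, α=60°
  dir = (cos 60°, sin 60°) = (0.5000, 0.8660); from cell (6,1)
  next x-line at t=1.1400, next y-line at t=0.9353; Δt_x=2.0000, Δt_y=1.1547
    y: enter (6,2) at t=0.9353
    x: enter (7,2) at t=1.1400
    y: enter (7,3) at t=2.0900
    x: enter (8,3) at t=3.1400 ← occupied
  → r_1 = 3.1400
beam 2: φ=-90°, α=105°
  dir = (cos 105°, sin 105°) = (-0.2588, 0.9659); from cell (6,1)
  next x-line at t=1.6614, next y-line at t=0.8386; Δt_x=3.8637, Δt_y=1.0353
    y: enter (6,2) at t=0.8386
    x: enter (5,2) at t=1.6614
    y: enter (5,3) at t=1.8738
    y: enter (5,4) at t=2.9091
    y: enter (5,5) at t=3.9444
    y: enter (5,6) at t=4.9797
    x: enter (4,6) at t=5.5251
    y: enter (4,7) at t=6.0150 ← occupied
  → r_2 = 6.0150
beam 3: φ=-45°, α=150°
  dir = (cos 150°, sin 150°) = (-0.8660, 0.5000); from cell (6,1)
  next x-line at t=0.4965, next y-line at t=1.6200; Δt_x=1.1547, Δt_y=2.0000
    x: enter (5,1) at t=0.4965
    y: enter (5,2) at t=1.6200
    x: enter (4,2) at t=1.6512
    x: enter (3,2) at t=2.8059
    y: enter (3,3) at t=3.6200
    x: enter (2,3) at t=3.9606
    x: enter (1,3) at t=5.1153
    y: enter (1,4) at t=5.6200
    x: enter (0,4) at t=6.2700 ← occupied
  → r_3 = 6.2700
beam 4: φ=0°, α=195°
  dir = (cos 195°, sin 195°) = (-0.9659, -0.2588); from cell (6,1)
  next x-line at t=0.4452, next y-line at t=0.7341; Δt_x=1.0353, Δt_y=3.8637
    x: enter (5,1) at t=0.4452
    y: enter (5,0) at t=0.7341 ← occupied
  → r_4 = 0.7341
beam 5: φ=45°, α=240°
  dir = (cos 240°, sin 240°) = (-0.5000, -0.8660); from cell (6,1)
  next x-line at t=0.8600, next y-line at t=0.2194; Δt_x=2.0000, Δt_y=1.1547
    y: enter (6,0) at t=0.2194 ← occupied
  → r_5 = 0.2194
beam 6: φ=90°, α=285°
  dir = (cos 285°, sin 285°) = (0.2588, -0.9659); from cell (6,1)
  next x-line at t=2.2023, next y-line at t=0.1967; Δt_x=3.8637, Δt_y=1.0353
    y: enter (6,0) at t=0.1967 ← occupied
  → r_6 = 0.1967
beam 7: φ=135°, α=330°
  dir = (cos 330°, sin 330°) = (0.8660, -0.5000); from cell (6,1)
  next x-line at t=0.6582, next y-line at t=0.3800; Δt_x=1.1547, Δt_y=2.0000
    y: enter (6,0) at t=0.3800 ← occupied
  → r_7 = 0.3800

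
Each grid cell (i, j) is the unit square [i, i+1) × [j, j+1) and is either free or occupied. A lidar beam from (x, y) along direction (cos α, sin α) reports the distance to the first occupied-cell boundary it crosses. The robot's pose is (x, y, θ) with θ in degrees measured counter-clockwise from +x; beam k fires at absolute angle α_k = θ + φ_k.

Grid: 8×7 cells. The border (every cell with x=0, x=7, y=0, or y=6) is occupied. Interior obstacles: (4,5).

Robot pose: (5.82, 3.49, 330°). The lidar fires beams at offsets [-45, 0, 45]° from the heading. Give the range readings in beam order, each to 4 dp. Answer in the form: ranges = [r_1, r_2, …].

ranges = [2.5778, 1.3625, 1.2216]

beam 1: φ=-45°, α=285°
  cosα=0.2588 sinα=-0.9659 | (5,3) | tMaxX 0.6955 tMaxY 0.5073 | tΔX 3.8637 tΔY 1.0353
    t=0.5073 [y] (5,2)
    t=0.6955 [x] (6,2)
    t=1.5426 [y] (6,1)
    t=2.5778 [y] (6,0) — stop
  → r_1 = 2.5778
beam 2: φ=0°, α=330°
  cosα=0.8660 sinα=-0.5000 | (5,3) | tMaxX 0.2078 tMaxY 0.9800 | tΔX 1.1547 tΔY 2.0000
    t=0.2078 [x] (6,3)
    t=0.9800 [y] (6,2)
    t=1.3625 [x] (7,2) — stop
  → r_2 = 1.3625
beam 3: φ=45°, α=15°
  cosα=0.9659 sinα=0.2588 | (5,3) | tMaxX 0.1863 tMaxY 1.9705 | tΔX 1.0353 tΔY 3.8637
    t=0.1863 [x] (6,3)
    t=1.2216 [x] (7,3) — stop
  → r_3 = 1.2216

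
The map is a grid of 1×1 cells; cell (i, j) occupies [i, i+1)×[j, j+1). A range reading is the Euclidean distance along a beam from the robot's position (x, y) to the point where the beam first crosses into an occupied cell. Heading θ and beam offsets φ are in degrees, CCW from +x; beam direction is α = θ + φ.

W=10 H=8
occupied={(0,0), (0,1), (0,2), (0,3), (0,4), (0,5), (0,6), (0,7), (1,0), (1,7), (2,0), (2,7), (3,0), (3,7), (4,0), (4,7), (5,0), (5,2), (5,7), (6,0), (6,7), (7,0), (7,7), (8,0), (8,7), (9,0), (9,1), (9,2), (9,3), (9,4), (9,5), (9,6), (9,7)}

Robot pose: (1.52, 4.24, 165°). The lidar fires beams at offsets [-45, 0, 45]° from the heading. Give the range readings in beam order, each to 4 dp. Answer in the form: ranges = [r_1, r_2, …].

ranges = [1.0400, 0.5383, 0.6004]

beam 1: φ=-45°, α=120°
  direction (-0.5000, 0.8660); cell (1,4); t to first gridline: x 1.0400, y 0.8776 (then +2.0000 / +1.1547)
    (1,5) via y @ 0.8776
    (0,5) via x @ 1.0400  # hit
  → r_1 = 1.0400
beam 2: φ=0°, α=165°
  direction (-0.9659, 0.2588); cell (1,4); t to first gridline: x 0.5383, y 2.9364 (then +1.0353 / +3.8637)
    (0,4) via x @ 0.5383  # hit
  → r_2 = 0.5383
beam 3: φ=45°, α=210°
  direction (-0.8660, -0.5000); cell (1,4); t to first gridline: x 0.6004, y 0.4800 (then +1.1547 / +2.0000)
    (1,3) via y @ 0.4800
    (0,3) via x @ 0.6004  # hit
  → r_3 = 0.6004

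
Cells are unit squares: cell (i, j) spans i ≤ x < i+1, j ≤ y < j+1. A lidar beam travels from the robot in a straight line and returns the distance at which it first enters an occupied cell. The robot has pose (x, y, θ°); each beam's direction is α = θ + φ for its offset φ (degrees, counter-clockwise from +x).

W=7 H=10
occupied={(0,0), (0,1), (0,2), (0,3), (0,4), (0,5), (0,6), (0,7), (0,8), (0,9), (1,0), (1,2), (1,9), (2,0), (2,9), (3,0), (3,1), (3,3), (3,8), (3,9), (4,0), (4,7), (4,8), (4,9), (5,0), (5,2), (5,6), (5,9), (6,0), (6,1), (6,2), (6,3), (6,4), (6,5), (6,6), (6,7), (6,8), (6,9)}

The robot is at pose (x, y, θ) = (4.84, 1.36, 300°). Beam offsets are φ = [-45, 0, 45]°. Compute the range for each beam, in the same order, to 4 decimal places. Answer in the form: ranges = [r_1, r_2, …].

beam 1: φ=-45°, α=255°
  cosα=-0.2588 sinα=-0.9659 | (4,1) | tMaxX 3.2455 tMaxY 0.3727 | tΔX 3.8637 tΔY 1.0353
    t=0.3727 [y] (4,0) — stop
  → r_1 = 0.3727
beam 2: φ=0°, α=300°
  cosα=0.5000 sinα=-0.8660 | (4,1) | tMaxX 0.3200 tMaxY 0.4157 | tΔX 2.0000 tΔY 1.1547
    t=0.3200 [x] (5,1)
    t=0.4157 [y] (5,0) — stop
  → r_2 = 0.4157
beam 3: φ=45°, α=345°
  cosα=0.9659 sinα=-0.2588 | (4,1) | tMaxX 0.1656 tMaxY 1.3909 | tΔX 1.0353 tΔY 3.8637
    t=0.1656 [x] (5,1)
    t=1.2009 [x] (6,1) — stop
  → r_3 = 1.2009

ranges = [0.3727, 0.4157, 1.2009]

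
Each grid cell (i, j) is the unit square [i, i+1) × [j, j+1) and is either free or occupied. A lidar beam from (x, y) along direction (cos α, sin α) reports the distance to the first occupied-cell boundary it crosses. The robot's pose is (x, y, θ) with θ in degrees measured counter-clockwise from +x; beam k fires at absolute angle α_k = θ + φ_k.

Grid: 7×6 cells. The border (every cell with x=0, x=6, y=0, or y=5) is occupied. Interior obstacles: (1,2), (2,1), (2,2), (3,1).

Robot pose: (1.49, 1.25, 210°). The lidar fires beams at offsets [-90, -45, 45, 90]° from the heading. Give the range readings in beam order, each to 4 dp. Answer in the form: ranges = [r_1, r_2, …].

beam 1: φ=-90°, α=120°
  dir = (cos 120°, sin 120°) = (-0.5000, 0.8660); from cell (1,1)
  next x-line at t=0.9800, next y-line at t=0.8660; Δt_x=2.0000, Δt_y=1.1547
    y: enter (1,2) at t=0.8660 ← occupied
  → r_1 = 0.8660
beam 2: φ=-45°, α=165°
  dir = (cos 165°, sin 165°) = (-0.9659, 0.2588); from cell (1,1)
  next x-line at t=0.5073, next y-line at t=2.8978; Δt_x=1.0353, Δt_y=3.8637
    x: enter (0,1) at t=0.5073 ← occupied
  → r_2 = 0.5073
beam 3: φ=45°, α=255°
  dir = (cos 255°, sin 255°) = (-0.2588, -0.9659); from cell (1,1)
  next x-line at t=1.8932, next y-line at t=0.2588; Δt_x=3.8637, Δt_y=1.0353
    y: enter (1,0) at t=0.2588 ← occupied
  → r_3 = 0.2588
beam 4: φ=90°, α=300°
  dir = (cos 300°, sin 300°) = (0.5000, -0.8660); from cell (1,1)
  next x-line at t=1.0200, next y-line at t=0.2887; Δt_x=2.0000, Δt_y=1.1547
    y: enter (1,0) at t=0.2887 ← occupied
  → r_4 = 0.2887

ranges = [0.8660, 0.5073, 0.2588, 0.2887]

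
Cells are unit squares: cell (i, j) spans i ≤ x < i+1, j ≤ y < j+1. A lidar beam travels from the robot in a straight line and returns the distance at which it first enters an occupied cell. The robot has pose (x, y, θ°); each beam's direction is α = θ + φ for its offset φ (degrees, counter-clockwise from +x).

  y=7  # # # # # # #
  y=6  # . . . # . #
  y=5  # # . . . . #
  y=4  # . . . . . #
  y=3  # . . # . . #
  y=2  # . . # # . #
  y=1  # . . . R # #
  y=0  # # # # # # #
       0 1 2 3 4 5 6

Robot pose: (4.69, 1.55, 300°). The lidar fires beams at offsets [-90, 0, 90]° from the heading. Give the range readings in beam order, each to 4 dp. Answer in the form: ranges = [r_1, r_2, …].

beam 1: φ=-90°, α=210°
  d=(-0.8660,-0.5000)  start (4,1)  tX=0.7967 tY=1.1000  stride 1/|dx|=1.1547 1/|dy|=2.0000
    cross x-line → (3,1), t=0.7967
    cross y-line → (3,0), t=1.1000 (wall)
  → r_1 = 1.1000
beam 2: φ=0°, α=300°
  d=(0.5000,-0.8660)  start (4,1)  tX=0.6200 tY=0.6351  stride 1/|dx|=2.0000 1/|dy|=1.1547
    cross x-line → (5,1), t=0.6200 (wall)
  → r_2 = 0.6200
beam 3: φ=90°, α=30°
  d=(0.8660,0.5000)  start (4,1)  tX=0.3580 tY=0.9000  stride 1/|dx|=1.1547 1/|dy|=2.0000
    cross x-line → (5,1), t=0.3580 (wall)
  → r_3 = 0.3580

ranges = [1.1000, 0.6200, 0.3580]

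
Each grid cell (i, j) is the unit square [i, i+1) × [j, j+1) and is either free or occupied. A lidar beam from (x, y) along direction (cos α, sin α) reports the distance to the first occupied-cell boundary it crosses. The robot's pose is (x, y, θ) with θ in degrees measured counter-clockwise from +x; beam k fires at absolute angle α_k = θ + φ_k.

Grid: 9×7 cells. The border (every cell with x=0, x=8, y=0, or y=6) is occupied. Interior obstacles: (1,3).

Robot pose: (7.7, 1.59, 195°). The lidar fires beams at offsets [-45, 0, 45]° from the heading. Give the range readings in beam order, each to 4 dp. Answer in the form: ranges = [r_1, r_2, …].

beam 1: φ=-45°, α=150°
  dir = (cos 150°, sin 150°) = (-0.8660, 0.5000); from cell (7,1)
  next x-line at t=0.8083, next y-line at t=0.8200; Δt_x=1.1547, Δt_y=2.0000
    x: enter (6,1) at t=0.8083
    y: enter (6,2) at t=0.8200
    x: enter (5,2) at t=1.9630
    y: enter (5,3) at t=2.8200
    x: enter (4,3) at t=3.1177
    x: enter (3,3) at t=4.2724
    y: enter (3,4) at t=4.8200
    x: enter (2,4) at t=5.4271
    x: enter (1,4) at t=6.5818
    y: enter (1,5) at t=6.8200
    x: enter (0,5) at t=7.7365 ← occupied
  → r_1 = 7.7365
beam 2: φ=0°, α=195°
  dir = (cos 195°, sin 195°) = (-0.9659, -0.2588); from cell (7,1)
  next x-line at t=0.7247, next y-line at t=2.2796; Δt_x=1.0353, Δt_y=3.8637
    x: enter (6,1) at t=0.7247
    x: enter (5,1) at t=1.7600
    y: enter (5,0) at t=2.2796 ← occupied
  → r_2 = 2.2796
beam 3: φ=45°, α=240°
  dir = (cos 240°, sin 240°) = (-0.5000, -0.8660); from cell (7,1)
  next x-line at t=1.4000, next y-line at t=0.6813; Δt_x=2.0000, Δt_y=1.1547
    y: enter (7,0) at t=0.6813 ← occupied
  → r_3 = 0.6813

ranges = [7.7365, 2.2796, 0.6813]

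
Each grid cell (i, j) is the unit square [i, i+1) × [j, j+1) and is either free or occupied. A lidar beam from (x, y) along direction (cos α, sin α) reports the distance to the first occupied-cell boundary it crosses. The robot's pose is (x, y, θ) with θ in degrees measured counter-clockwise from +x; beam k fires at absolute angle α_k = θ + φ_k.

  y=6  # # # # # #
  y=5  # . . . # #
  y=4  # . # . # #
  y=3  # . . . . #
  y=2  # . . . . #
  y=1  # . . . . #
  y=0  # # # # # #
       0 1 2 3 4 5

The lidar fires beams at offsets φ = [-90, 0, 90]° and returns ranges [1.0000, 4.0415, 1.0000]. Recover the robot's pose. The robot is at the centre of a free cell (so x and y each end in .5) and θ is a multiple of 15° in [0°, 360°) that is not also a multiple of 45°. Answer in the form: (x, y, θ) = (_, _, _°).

Enumerate (i+0.5, j+0.5, θ) over the 17 free cells and 16 admissible headings. For each, cast all 3 beams and compare to the given ranges.
  (3.5, 1.5, 330°): beam 1 = 0.5774 ≠ 1.0000 ✗
  (1.5, 5.5, 60°): beam 2 = 0.5774 ≠ 4.0415 ✗
  (3.5, 5.5, 105°): beam 1 = 0.5176 ≠ 1.0000 ✗
  (3.5, 5.5, 165°): beam 1 = 0.5176 ≠ 1.0000 ✗
  …
  (1.5, 3.5, 330°): r_1=1.0000, r_2=4.0415, r_3=1.0000 — all match ✓
No second candidate reproduces the full scan.

(x, y, θ) = (1.5, 3.5, 330°)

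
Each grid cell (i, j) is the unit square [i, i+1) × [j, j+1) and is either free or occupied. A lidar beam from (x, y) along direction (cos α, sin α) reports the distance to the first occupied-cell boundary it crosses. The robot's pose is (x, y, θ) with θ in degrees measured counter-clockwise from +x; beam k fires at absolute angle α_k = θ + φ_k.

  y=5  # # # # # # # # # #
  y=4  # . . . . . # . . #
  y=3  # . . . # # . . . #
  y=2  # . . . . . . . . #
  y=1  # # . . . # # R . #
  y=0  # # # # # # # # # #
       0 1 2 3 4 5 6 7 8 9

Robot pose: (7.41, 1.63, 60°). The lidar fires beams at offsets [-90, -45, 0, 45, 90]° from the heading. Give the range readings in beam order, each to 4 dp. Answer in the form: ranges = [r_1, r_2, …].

ranges = [1.2600, 1.6461, 3.1800, 2.4536, 0.4734]

beam 1: φ=-90°, α=330°
  direction (0.8660, -0.5000); cell (7,1); t to first gridline: x 0.6813, y 1.2600 (then +1.1547 / +2.0000)
    (8,1) via x @ 0.6813
    (8,0) via y @ 1.2600  # hit
  → r_1 = 1.2600
beam 2: φ=-45°, α=15°
  direction (0.9659, 0.2588); cell (7,1); t to first gridline: x 0.6108, y 1.4296 (then +1.0353 / +3.8637)
    (8,1) via x @ 0.6108
    (8,2) via y @ 1.4296
    (9,2) via x @ 1.6461  # hit
  → r_2 = 1.6461
beam 3: φ=0°, α=60°
  direction (0.5000, 0.8660); cell (7,1); t to first gridline: x 1.1800, y 0.4272 (then +2.0000 / +1.1547)
    (7,2) via y @ 0.4272
    (8,2) via x @ 1.1800
    (8,3) via y @ 1.5819
    (8,4) via y @ 2.7366
    (9,4) via x @ 3.1800  # hit
  → r_3 = 3.1800
beam 4: φ=45°, α=105°
  direction (-0.2588, 0.9659); cell (7,1); t to first gridline: x 1.5841, y 0.3831 (then +3.8637 / +1.0353)
    (7,2) via y @ 0.3831
    (7,3) via y @ 1.4183
    (6,3) via x @ 1.5841
    (6,4) via y @ 2.4536  # hit
  → r_4 = 2.4536
beam 5: φ=90°, α=150°
  direction (-0.8660, 0.5000); cell (7,1); t to first gridline: x 0.4734, y 0.7400 (then +1.1547 / +2.0000)
    (6,1) via x @ 0.4734  # hit
  → r_5 = 0.4734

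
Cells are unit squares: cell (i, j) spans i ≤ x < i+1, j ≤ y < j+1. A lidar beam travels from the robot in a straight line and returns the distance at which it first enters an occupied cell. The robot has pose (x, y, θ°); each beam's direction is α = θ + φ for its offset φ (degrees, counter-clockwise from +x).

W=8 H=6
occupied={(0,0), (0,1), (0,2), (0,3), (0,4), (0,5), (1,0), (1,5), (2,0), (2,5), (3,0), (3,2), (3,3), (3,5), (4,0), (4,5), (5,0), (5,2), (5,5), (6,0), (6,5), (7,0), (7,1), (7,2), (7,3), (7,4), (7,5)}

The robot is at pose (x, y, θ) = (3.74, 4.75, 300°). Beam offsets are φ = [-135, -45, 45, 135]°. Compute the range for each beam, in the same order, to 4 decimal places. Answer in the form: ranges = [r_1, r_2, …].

ranges = [0.9659, 0.7765, 3.3750, 0.2588]

beam 1: φ=-135°, α=165°
  d=(-0.9659,0.2588)  start (3,4)  tX=0.7661 tY=0.9659  stride 1/|dx|=1.0353 1/|dy|=3.8637
    cross x-line → (2,4), t=0.7661
    cross y-line → (2,5), t=0.9659 (wall)
  → r_1 = 0.9659
beam 2: φ=-45°, α=255°
  d=(-0.2588,-0.9659)  start (3,4)  tX=2.8591 tY=0.7765  stride 1/|dx|=3.8637 1/|dy|=1.0353
    cross y-line → (3,3), t=0.7765 (wall)
  → r_2 = 0.7765
beam 3: φ=45°, α=345°
  d=(0.9659,-0.2588)  start (3,4)  tX=0.2692 tY=2.8978  stride 1/|dx|=1.0353 1/|dy|=3.8637
    cross x-line → (4,4), t=0.2692
    cross x-line → (5,4), t=1.3044
    cross x-line → (6,4), t=2.3397
    cross y-line → (6,3), t=2.8978
    cross x-line → (7,3), t=3.3750 (wall)
  → r_3 = 3.3750
beam 4: φ=135°, α=75°
  d=(0.2588,0.9659)  start (3,4)  tX=1.0046 tY=0.2588  stride 1/|dx|=3.8637 1/|dy|=1.0353
    cross y-line → (3,5), t=0.2588 (wall)
  → r_4 = 0.2588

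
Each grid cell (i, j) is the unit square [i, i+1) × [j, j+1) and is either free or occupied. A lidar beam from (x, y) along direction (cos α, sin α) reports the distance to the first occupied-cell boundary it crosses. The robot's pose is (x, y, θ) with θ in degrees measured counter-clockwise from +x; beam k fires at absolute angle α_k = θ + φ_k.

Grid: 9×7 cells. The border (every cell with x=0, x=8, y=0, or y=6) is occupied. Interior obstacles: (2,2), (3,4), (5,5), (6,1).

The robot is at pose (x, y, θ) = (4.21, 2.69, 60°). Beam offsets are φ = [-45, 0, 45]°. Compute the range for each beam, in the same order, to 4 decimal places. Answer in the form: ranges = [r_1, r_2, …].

beam 1: φ=-45°, α=15°
  d=(0.9659,0.2588)  start (4,2)  tX=0.8179 tY=1.1977  stride 1/|dx|=1.0353 1/|dy|=3.8637
    cross x-line → (5,2), t=0.8179
    cross y-line → (5,3), t=1.1977
    cross x-line → (6,3), t=1.8531
    cross x-line → (7,3), t=2.8884
    cross x-line → (8,3), t=3.9237 (wall)
  → r_1 = 3.9237
beam 2: φ=0°, α=60°
  d=(0.5000,0.8660)  start (4,2)  tX=1.5800 tY=0.3580  stride 1/|dx|=2.0000 1/|dy|=1.1547
    cross y-line → (4,3), t=0.3580
    cross y-line → (4,4), t=1.5127
    cross x-line → (5,4), t=1.5800
    cross y-line → (5,5), t=2.6674 (wall)
  → r_2 = 2.6674
beam 3: φ=45°, α=105°
  d=(-0.2588,0.9659)  start (4,2)  tX=0.8114 tY=0.3209  stride 1/|dx|=3.8637 1/|dy|=1.0353
    cross y-line → (4,3), t=0.3209
    cross x-line → (3,3), t=0.8114
    cross y-line → (3,4), t=1.3562 (wall)
  → r_3 = 1.3562

ranges = [3.9237, 2.6674, 1.3562]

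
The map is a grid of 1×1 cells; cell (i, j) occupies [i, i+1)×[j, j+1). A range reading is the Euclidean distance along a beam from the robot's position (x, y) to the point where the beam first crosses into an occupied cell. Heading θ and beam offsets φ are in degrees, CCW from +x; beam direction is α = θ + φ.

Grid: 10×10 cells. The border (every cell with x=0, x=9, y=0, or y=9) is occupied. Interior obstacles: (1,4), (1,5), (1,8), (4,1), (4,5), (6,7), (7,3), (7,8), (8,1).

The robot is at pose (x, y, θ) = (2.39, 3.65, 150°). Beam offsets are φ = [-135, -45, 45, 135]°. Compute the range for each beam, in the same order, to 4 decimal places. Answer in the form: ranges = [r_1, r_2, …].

ranges = [6.8432, 1.5068, 1.4390, 2.7435]

beam 1: φ=-135°, α=15°
  dir = (cos 15°, sin 15°) = (0.9659, 0.2588); from cell (2,3)
  next x-line at t=0.6315, next y-line at t=1.3523; Δt_x=1.0353, Δt_y=3.8637
    x: enter (3,3) at t=0.6315
    y: enter (3,4) at t=1.3523
    x: enter (4,4) at t=1.6668
    x: enter (5,4) at t=2.7021
    x: enter (6,4) at t=3.7373
    x: enter (7,4) at t=4.7726
    y: enter (7,5) at t=5.2160
    x: enter (8,5) at t=5.8079
    x: enter (9,5) at t=6.8432 ← occupied
  → r_1 = 6.8432
beam 2: φ=-45°, α=105°
  dir = (cos 105°, sin 105°) = (-0.2588, 0.9659); from cell (2,3)
  next x-line at t=1.5068, next y-line at t=0.3623; Δt_x=3.8637, Δt_y=1.0353
    y: enter (2,4) at t=0.3623
    y: enter (2,5) at t=1.3976
    x: enter (1,5) at t=1.5068 ← occupied
  → r_2 = 1.5068
beam 3: φ=45°, α=195°
  dir = (cos 195°, sin 195°) = (-0.9659, -0.2588); from cell (2,3)
  next x-line at t=0.4038, next y-line at t=2.5114; Δt_x=1.0353, Δt_y=3.8637
    x: enter (1,3) at t=0.4038
    x: enter (0,3) at t=1.4390 ← occupied
  → r_3 = 1.4390
beam 4: φ=135°, α=285°
  dir = (cos 285°, sin 285°) = (0.2588, -0.9659); from cell (2,3)
  next x-line at t=2.3569, next y-line at t=0.6729; Δt_x=3.8637, Δt_y=1.0353
    y: enter (2,2) at t=0.6729
    y: enter (2,1) at t=1.7082
    x: enter (3,1) at t=2.3569
    y: enter (3,0) at t=2.7435 ← occupied
  → r_4 = 2.7435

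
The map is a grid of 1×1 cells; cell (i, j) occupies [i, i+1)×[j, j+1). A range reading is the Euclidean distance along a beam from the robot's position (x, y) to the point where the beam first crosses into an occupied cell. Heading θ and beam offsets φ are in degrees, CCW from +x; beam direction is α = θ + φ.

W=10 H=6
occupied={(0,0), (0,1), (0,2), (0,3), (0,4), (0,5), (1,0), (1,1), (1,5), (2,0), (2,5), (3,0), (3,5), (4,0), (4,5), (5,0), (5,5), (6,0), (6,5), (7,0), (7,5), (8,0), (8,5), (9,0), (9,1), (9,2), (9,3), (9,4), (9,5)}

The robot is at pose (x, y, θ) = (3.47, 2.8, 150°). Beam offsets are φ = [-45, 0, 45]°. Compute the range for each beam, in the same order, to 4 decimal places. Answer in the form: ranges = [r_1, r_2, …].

beam 1: φ=-45°, α=105°
  dir = (cos 105°, sin 105°) = (-0.2588, 0.9659); from cell (3,2)
  next x-line at t=1.8159, next y-line at t=0.2071; Δt_x=3.8637, Δt_y=1.0353
    y: enter (3,3) at t=0.2071
    y: enter (3,4) at t=1.2423
    x: enter (2,4) at t=1.8159
    y: enter (2,5) at t=2.2776 ← occupied
  → r_1 = 2.2776
beam 2: φ=0°, α=150°
  dir = (cos 150°, sin 150°) = (-0.8660, 0.5000); from cell (3,2)
  next x-line at t=0.5427, next y-line at t=0.4000; Δt_x=1.1547, Δt_y=2.0000
    y: enter (3,3) at t=0.4000
    x: enter (2,3) at t=0.5427
    x: enter (1,3) at t=1.6974
    y: enter (1,4) at t=2.4000
    x: enter (0,4) at t=2.8521 ← occupied
  → r_2 = 2.8521
beam 3: φ=45°, α=195°
  dir = (cos 195°, sin 195°) = (-0.9659, -0.2588); from cell (3,2)
  next x-line at t=0.4866, next y-line at t=3.0910; Δt_x=1.0353, Δt_y=3.8637
    x: enter (2,2) at t=0.4866
    x: enter (1,2) at t=1.5219
    x: enter (0,2) at t=2.5571 ← occupied
  → r_3 = 2.5571

ranges = [2.2776, 2.8521, 2.5571]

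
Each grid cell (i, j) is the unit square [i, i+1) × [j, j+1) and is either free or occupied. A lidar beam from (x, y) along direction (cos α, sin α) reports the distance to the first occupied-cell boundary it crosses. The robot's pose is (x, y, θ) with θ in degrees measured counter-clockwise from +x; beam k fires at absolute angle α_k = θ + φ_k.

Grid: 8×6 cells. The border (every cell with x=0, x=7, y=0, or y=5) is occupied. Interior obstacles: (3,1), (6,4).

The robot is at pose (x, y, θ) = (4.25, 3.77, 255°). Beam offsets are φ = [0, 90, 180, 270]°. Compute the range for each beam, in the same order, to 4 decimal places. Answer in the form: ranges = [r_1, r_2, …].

ranges = [1.8324, 2.8470, 1.2734, 3.3646]

beam 1: φ=0°, α=255°
  direction (-0.2588, -0.9659); cell (4,3); t to first gridline: x 0.9659, y 0.7972 (then +3.8637 / +1.0353)
    (4,2) via y @ 0.7972
    (3,2) via x @ 0.9659
    (3,1) via y @ 1.8324  # hit
  → r_1 = 1.8324
beam 2: φ=90°, α=345°
  direction (0.9659, -0.2588); cell (4,3); t to first gridline: x 0.7765, y 2.9751 (then +1.0353 / +3.8637)
    (5,3) via x @ 0.7765
    (6,3) via x @ 1.8117
    (7,3) via x @ 2.8470  # hit
  → r_2 = 2.8470
beam 3: φ=180°, α=75°
  direction (0.2588, 0.9659); cell (4,3); t to first gridline: x 2.8978, y 0.2381 (then +3.8637 / +1.0353)
    (4,4) via y @ 0.2381
    (4,5) via y @ 1.2734  # hit
  → r_3 = 1.2734
beam 4: φ=270°, α=165°
  direction (-0.9659, 0.2588); cell (4,3); t to first gridline: x 0.2588, y 0.8887 (then +1.0353 / +3.8637)
    (3,3) via x @ 0.2588
    (3,4) via y @ 0.8887
    (2,4) via x @ 1.2941
    (1,4) via x @ 2.3294
    (0,4) via x @ 3.3646  # hit
  → r_4 = 3.3646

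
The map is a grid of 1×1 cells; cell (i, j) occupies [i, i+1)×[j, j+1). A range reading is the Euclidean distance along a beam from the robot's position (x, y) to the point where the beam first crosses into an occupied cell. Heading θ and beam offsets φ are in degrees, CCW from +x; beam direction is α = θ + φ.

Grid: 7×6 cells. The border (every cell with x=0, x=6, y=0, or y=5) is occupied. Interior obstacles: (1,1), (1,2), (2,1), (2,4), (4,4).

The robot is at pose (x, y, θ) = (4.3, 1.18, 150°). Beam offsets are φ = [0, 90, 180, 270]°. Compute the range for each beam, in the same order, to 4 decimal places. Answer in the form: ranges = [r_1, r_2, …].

beam 1: φ=0°, α=150°
  cosα=-0.8660 sinα=0.5000 | (4,1) | tMaxX 0.3464 tMaxY 1.6400 | tΔX 1.1547 tΔY 2.0000
    t=0.3464 [x] (3,1)
    t=1.5011 [x] (2,1) — stop
  → r_1 = 1.5011
beam 2: φ=90°, α=240°
  cosα=-0.5000 sinα=-0.8660 | (4,1) | tMaxX 0.6000 tMaxY 0.2078 | tΔX 2.0000 tΔY 1.1547
    t=0.2078 [y] (4,0) — stop
  → r_2 = 0.2078
beam 3: φ=180°, α=330°
  cosα=0.8660 sinα=-0.5000 | (4,1) | tMaxX 0.8083 tMaxY 0.3600 | tΔX 1.1547 tΔY 2.0000
    t=0.3600 [y] (4,0) — stop
  → r_3 = 0.3600
beam 4: φ=270°, α=60°
  cosα=0.5000 sinα=0.8660 | (4,1) | tMaxX 1.4000 tMaxY 0.9469 | tΔX 2.0000 tΔY 1.1547
    t=0.9469 [y] (4,2)
    t=1.4000 [x] (5,2)
    t=2.1016 [y] (5,3)
    t=3.2563 [y] (5,4)
    t=3.4000 [x] (6,4) — stop
  → r_4 = 3.4000

ranges = [1.5011, 0.2078, 0.3600, 3.4000]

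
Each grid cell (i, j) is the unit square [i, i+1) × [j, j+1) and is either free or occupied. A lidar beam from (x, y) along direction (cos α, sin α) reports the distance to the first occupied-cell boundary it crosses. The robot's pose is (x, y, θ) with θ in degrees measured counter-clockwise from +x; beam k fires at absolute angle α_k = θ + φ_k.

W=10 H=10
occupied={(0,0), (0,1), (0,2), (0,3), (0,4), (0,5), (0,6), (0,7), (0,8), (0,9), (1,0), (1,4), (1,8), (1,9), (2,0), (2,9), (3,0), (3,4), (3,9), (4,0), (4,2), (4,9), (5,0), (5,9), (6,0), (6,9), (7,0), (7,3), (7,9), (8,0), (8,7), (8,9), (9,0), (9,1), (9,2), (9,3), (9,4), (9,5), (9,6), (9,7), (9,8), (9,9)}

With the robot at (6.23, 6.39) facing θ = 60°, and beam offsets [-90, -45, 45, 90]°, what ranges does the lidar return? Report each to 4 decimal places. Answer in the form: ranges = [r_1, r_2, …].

beam 1: φ=-90°, α=330°
  cosα=0.8660 sinα=-0.5000 | (6,6) | tMaxX 0.8891 tMaxY 0.7800 | tΔX 1.1547 tΔY 2.0000
    t=0.7800 [y] (6,5)
    t=0.8891 [x] (7,5)
    t=2.0438 [x] (8,5)
    t=2.7800 [y] (8,4)
    t=3.1985 [x] (9,4) — stop
  → r_1 = 3.1985
beam 2: φ=-45°, α=15°
  cosα=0.9659 sinα=0.2588 | (6,6) | tMaxX 0.7972 tMaxY 2.3569 | tΔX 1.0353 tΔY 3.8637
    t=0.7972 [x] (7,6)
    t=1.8324 [x] (8,6)
    t=2.3569 [y] (8,7) — stop
  → r_2 = 2.3569
beam 3: φ=45°, α=105°
  cosα=-0.2588 sinα=0.9659 | (6,6) | tMaxX 0.8887 tMaxY 0.6315 | tΔX 3.8637 tΔY 1.0353
    t=0.6315 [y] (6,7)
    t=0.8887 [x] (5,7)
    t=1.6668 [y] (5,8)
    t=2.7021 [y] (5,9) — stop
  → r_3 = 2.7021
beam 4: φ=90°, α=150°
  cosα=-0.8660 sinα=0.5000 | (6,6) | tMaxX 0.2656 tMaxY 1.2200 | tΔX 1.1547 tΔY 2.0000
    t=0.2656 [x] (5,6)
    t=1.2200 [y] (5,7)
    t=1.4203 [x] (4,7)
    t=2.5750 [x] (3,7)
    t=3.2200 [y] (3,8)
    t=3.7297 [x] (2,8)
    t=4.8844 [x] (1,8) — stop
  → r_4 = 4.8844

ranges = [3.1985, 2.3569, 2.7021, 4.8844]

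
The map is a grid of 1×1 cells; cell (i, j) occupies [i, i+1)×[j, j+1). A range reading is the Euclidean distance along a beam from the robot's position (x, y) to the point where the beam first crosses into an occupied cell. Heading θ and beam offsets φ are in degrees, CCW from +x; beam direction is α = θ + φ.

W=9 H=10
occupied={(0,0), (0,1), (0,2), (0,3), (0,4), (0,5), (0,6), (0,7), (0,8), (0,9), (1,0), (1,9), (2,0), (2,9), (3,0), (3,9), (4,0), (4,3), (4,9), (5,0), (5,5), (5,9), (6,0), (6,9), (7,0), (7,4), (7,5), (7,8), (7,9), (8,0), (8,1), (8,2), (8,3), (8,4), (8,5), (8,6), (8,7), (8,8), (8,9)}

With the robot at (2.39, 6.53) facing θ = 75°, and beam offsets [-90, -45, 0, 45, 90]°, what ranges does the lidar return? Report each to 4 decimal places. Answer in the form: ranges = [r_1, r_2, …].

beam 1: φ=-90°, α=345°
  d=(0.9659,-0.2588)  start (2,6)  tX=0.6315 tY=2.0478  stride 1/|dx|=1.0353 1/|dy|=3.8637
    cross x-line → (3,6), t=0.6315
    cross x-line → (4,6), t=1.6668
    cross y-line → (4,5), t=2.0478
    cross x-line → (5,5), t=2.7021 (wall)
  → r_1 = 2.7021
beam 2: φ=-45°, α=30°
  d=(0.8660,0.5000)  start (2,6)  tX=0.7044 tY=0.9400  stride 1/|dx|=1.1547 1/|dy|=2.0000
    cross x-line → (3,6), t=0.7044
    cross y-line → (3,7), t=0.9400
    cross x-line → (4,7), t=1.8591
    cross y-line → (4,8), t=2.9400
    cross x-line → (5,8), t=3.0138
    cross x-line → (6,8), t=4.1685
    cross y-line → (6,9), t=4.9400 (wall)
  → r_2 = 4.9400
beam 3: φ=0°, α=75°
  d=(0.2588,0.9659)  start (2,6)  tX=2.3569 tY=0.4866  stride 1/|dx|=3.8637 1/|dy|=1.0353
    cross y-line → (2,7), t=0.4866
    cross y-line → (2,8), t=1.5219
    cross x-line → (3,8), t=2.3569
    cross y-line → (3,9), t=2.5571 (wall)
  → r_3 = 2.5571
beam 4: φ=45°, α=120°
  d=(-0.5000,0.8660)  start (2,6)  tX=0.7800 tY=0.5427  stride 1/|dx|=2.0000 1/|dy|=1.1547
    cross y-line → (2,7), t=0.5427
    cross x-line → (1,7), t=0.7800
    cross y-line → (1,8), t=1.6974
    cross x-line → (0,8), t=2.7800 (wall)
  → r_4 = 2.7800
beam 5: φ=90°, α=165°
  d=(-0.9659,0.2588)  start (2,6)  tX=0.4038 tY=1.8159  stride 1/|dx|=1.0353 1/|dy|=3.8637
    cross x-line → (1,6), t=0.4038
    cross x-line → (0,6), t=1.4390 (wall)
  → r_5 = 1.4390

ranges = [2.7021, 4.9400, 2.5571, 2.7800, 1.4390]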